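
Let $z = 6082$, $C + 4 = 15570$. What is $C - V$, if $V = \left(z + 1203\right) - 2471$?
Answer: $10752$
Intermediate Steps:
$C = 15566$ ($C = -4 + 15570 = 15566$)
$V = 4814$ ($V = \left(6082 + 1203\right) - 2471 = 7285 - 2471 = 4814$)
$C - V = 15566 - 4814 = 10752$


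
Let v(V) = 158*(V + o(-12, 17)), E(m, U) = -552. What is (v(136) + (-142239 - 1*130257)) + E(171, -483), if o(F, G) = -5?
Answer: -252350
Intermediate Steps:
v(V) = -790 + 158*V (v(V) = 158*(V - 5) = 158*(-5 + V) = -790 + 158*V)
(v(136) + (-142239 - 1*130257)) + E(171, -483) = ((-790 + 158*136) + (-142239 - 1*130257)) - 552 = ((-790 + 21488) + (-142239 - 130257)) - 552 = (20698 - 272496) - 552 = -251798 - 552 = -252350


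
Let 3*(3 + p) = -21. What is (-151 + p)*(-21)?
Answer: 3381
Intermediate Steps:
p = -10 (p = -3 + (⅓)*(-21) = -3 - 7 = -10)
(-151 + p)*(-21) = (-151 - 10)*(-21) = -161*(-21) = 3381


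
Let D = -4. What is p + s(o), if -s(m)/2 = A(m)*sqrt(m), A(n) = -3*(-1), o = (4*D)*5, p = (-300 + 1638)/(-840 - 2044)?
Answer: -669/1442 - 24*I*sqrt(5) ≈ -0.46394 - 53.666*I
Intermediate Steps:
p = -669/1442 (p = 1338/(-2884) = 1338*(-1/2884) = -669/1442 ≈ -0.46394)
o = -80 (o = (4*(-4))*5 = -16*5 = -80)
A(n) = 3
s(m) = -6*sqrt(m)
p + s(o) = -669/1442 - 24*I*sqrt(5)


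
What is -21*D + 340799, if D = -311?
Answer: 347330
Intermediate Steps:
-21*D + 340799 = -21*(-311) + 340799 = 6531 + 340799 = 347330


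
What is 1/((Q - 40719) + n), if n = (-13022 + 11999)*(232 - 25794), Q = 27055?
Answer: 1/26136262 ≈ 3.8261e-8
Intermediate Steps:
n = 26149926 (n = -1023*(-25562) = 26149926)
1/((Q - 40719) + n) = 1/((27055 - 40719) + 26149926) = 1/(-13664 + 26149926) = 1/26136262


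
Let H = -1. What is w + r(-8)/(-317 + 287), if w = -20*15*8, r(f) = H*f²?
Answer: -35968/15 ≈ -2397.9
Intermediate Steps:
r(f) = -f²
w = -2400 (w = -300*8 = -2400)
w + r(-8)/(-317 + 287) = -2400 + (-1*(-8)²)/(-317 + 287) = -2400 + (-1*64)/(-30) = -2400 - 1/30*(-64) = -2400 + 32/15 = -35968/15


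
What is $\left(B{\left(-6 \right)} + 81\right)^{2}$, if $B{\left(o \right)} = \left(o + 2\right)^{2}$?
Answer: $9409$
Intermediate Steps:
$B{\left(o \right)} = \left(2 + o\right)^{2}$
$\left(B{\left(-6 \right)} + 81\right)^{2} = \left(\left(2 - 6\right)^{2} + 81\right)^{2} = \left(\left(-4\right)^{2} + 81\right)^{2} = \left(16 + 81\right)^{2} = 97^{2} = 9409$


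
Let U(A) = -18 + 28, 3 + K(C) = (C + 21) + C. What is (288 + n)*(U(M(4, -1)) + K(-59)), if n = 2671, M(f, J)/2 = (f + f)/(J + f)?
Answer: -266310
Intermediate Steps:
M(f, J) = 4*f/(J + f) (M(f, J) = 2*((f + f)/(J + f)) = 2*((2*f)/(J + f)) = 2*(2*f/(J + f)) = 4*f/(J + f))
K(C) = 18 + 2*C (K(C) = -3 + ((C + 21) + C) = -3 + ((21 + C) + C) = -3 + (21 + 2*C) = 18 + 2*C)
U(A) = 10
(288 + n)*(U(M(4, -1)) + K(-59)) = (288 + 2671)*(10 + (18 + 2*(-59))) = 2959*(10 + (18 - 118)) = 2959*(10 - 100) = 2959*(-90) = -266310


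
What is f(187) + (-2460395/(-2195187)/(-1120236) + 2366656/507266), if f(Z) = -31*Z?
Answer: -3612771038816028343871/623715886255511556 ≈ -5792.3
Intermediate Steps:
f(187) + (-2460395/(-2195187)/(-1120236) + 2366656/507266) = -31*187 + (-2460395/(-2195187)/(-1120236) + 2366656/507266) = -5797 + (-2460395*(-1/2195187)*(-1/1120236) + 2366656*(1/507266)) = -5797 + ((2460395/2195187)*(-1/1120236) + 1183328/253633) = -5797 + (-2460395/2459127504132 + 1183328/253633) = -5797 + 2909953807172146261/623715886255511556 = -3612771038816028343871/623715886255511556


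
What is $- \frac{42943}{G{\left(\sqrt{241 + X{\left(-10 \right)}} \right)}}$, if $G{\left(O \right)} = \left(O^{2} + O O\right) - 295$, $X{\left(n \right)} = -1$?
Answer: $- \frac{42943}{185} \approx -232.12$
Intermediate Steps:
$G{\left(O \right)} = -295 + 2 O^{2}$ ($G{\left(O \right)} = \left(O^{2} + O^{2}\right) - 295 = 2 O^{2} - 295 = -295 + 2 O^{2}$)
$- \frac{42943}{G{\left(\sqrt{241 + X{\left(-10 \right)}} \right)}} = - \frac{42943}{-295 + 2 \left(\sqrt{241 - 1}\right)^{2}} = - \frac{42943}{-295 + 2 \left(\sqrt{240}\right)^{2}} = - \frac{42943}{-295 + 2 \left(4 \sqrt{15}\right)^{2}} = - \frac{42943}{-295 + 2 \cdot 240} = - \frac{42943}{-295 + 480} = - \frac{42943}{185}$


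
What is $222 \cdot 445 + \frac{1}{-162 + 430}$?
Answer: $\frac{26475721}{268} \approx 98790.0$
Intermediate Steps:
$222 \cdot 445 + \frac{1}{-162 + 430} = 98790 + \frac{1}{268} = \frac{26475721}{268}$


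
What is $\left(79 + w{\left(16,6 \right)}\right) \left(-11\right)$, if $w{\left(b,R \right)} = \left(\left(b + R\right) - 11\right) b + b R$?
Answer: $-3861$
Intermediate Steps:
$w{\left(b,R \right)} = R b + b \left(-11 + R + b\right)$ ($w{\left(b,R \right)} = \left(\left(R + b\right) - 11\right) b + R b = \left(-11 + R + b\right) b + R b = b \left(-11 + R + b\right) + R b = R b + b \left(-11 + R + b\right)$)
$\left(79 + w{\left(16,6 \right)}\right) \left(-11\right) = \left(79 + 16 \left(-11 + 16 + 2 \cdot 6\right)\right) \left(-11\right) = \left(79 + 16 \left(-11 + 16 + 12\right)\right) \left(-11\right) = \left(79 + 16 \cdot 17\right) \left(-11\right) = \left(79 + 272\right) \left(-11\right) = 351 \left(-11\right) = -3861$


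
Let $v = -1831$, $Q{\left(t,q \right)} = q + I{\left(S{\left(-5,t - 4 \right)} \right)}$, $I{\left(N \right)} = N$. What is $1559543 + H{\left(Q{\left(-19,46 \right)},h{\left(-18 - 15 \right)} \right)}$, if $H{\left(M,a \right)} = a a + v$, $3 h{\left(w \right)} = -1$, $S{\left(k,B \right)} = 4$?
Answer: $\frac{14019409}{9} \approx 1.5577 \cdot 10^{6}$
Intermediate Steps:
$h{\left(w \right)} = - \frac{1}{3}$ ($h{\left(w \right)} = \frac{1}{3} \left(-1\right) = - \frac{1}{3}$)
$Q{\left(t,q \right)} = 4 + q$ ($Q{\left(t,q \right)} = q + 4 = 4 + q$)
$H{\left(M,a \right)} = -1831 + a^{2}$ ($H{\left(M,a \right)} = a a - 1831 = a^{2} - 1831 = -1831 + a^{2}$)
$1559543 + H{\left(Q{\left(-19,46 \right)},h{\left(-18 - 15 \right)} \right)} = 1559543 - \left(1831 - \left(- \frac{1}{3}\right)^{2}\right) = 1559543 + \left(-1831 + \frac{1}{9}\right) = 1559543 - \frac{16478}{9} = \frac{14019409}{9}$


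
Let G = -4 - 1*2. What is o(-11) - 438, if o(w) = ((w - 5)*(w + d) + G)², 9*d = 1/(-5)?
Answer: 57880606/2025 ≈ 28583.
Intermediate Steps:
d = -1/45 (d = (⅑)/(-5) = (⅑)*(-⅕) = -1/45 ≈ -0.022222)
G = -6 (G = -4 - 2 = -6)
o(w) = (-6 + (-5 + w)*(-1/45 + w))² (o(w) = ((w - 5)*(w - 1/45) - 6)² = ((-5 + w)*(-1/45 + w) - 6)² = (-6 + (-5 + w)*(-1/45 + w))²)
o(-11) - 438 = (265 - 45*(-11)² + 226*(-11))²/2025 - 438 = (265 - 45*121 - 2486)²/2025 - 438 = (265 - 5445 - 2486)²/2025 - 438 = (1/2025)*(-7666)² - 438 = (1/2025)*58767556 - 438 = 58767556/2025 - 438 = 57880606/2025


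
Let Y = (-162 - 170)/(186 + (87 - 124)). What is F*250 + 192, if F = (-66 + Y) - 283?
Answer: -13054642/149 ≈ -87615.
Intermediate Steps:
Y = -332/149 (Y = -332/(186 - 37) = -332/149 ≈ -2.2282)
F = -52333/149 (F = (-66 - 332/149) - 283 = -10166/149 - 283 = -52333/149 ≈ -351.23)
F*250 + 192 = -52333/149*250 + 192 = -13083250/149 + 192 = -13054642/149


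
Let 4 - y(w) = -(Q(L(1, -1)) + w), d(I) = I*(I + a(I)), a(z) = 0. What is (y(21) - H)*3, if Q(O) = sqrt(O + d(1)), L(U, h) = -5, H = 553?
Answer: -1584 + 6*I ≈ -1584.0 + 6.0*I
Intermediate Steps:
d(I) = I**2 (d(I) = I*(I + 0) = I*I = I**2)
Q(O) = sqrt(1 + O) (Q(O) = sqrt(O + 1**2) = sqrt(O + 1) = sqrt(1 + O))
y(w) = 4 + w + 2*I (y(w) = 4 - (-1)*(sqrt(1 - 5) + w) = 4 - (-1)*(sqrt(-4) + w) = 4 - (-1)*(2*I + w) = 4 - (-1)*(w + 2*I) = 4 - (-w - 2*I) = 4 + (w + 2*I) = 4 + w + 2*I)
(y(21) - H)*3 = ((4 + 21 + 2*I) - 1*553)*3 = ((25 + 2*I) - 553)*3 = (-528 + 2*I)*3 = -1584 + 6*I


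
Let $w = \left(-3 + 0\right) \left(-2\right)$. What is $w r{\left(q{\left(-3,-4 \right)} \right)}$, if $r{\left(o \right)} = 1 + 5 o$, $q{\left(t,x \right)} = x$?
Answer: $-114$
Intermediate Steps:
$w = 6$ ($w = \left(-3\right) \left(-2\right) = 6$)
$w r{\left(q{\left(-3,-4 \right)} \right)} = 6 \left(1 + 5 \left(-4\right)\right) = 6 \left(1 - 20\right) = 6 \left(-19\right) = -114$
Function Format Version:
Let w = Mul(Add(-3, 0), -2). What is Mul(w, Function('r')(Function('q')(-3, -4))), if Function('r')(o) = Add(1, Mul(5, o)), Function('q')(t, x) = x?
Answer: -114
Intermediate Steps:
w = 6 (w = Mul(-3, -2) = 6)
Mul(w, Function('r')(Function('q')(-3, -4))) = Mul(6, Add(1, Mul(5, -4))) = Mul(6, Add(1, -20)) = Mul(6, -19) = -114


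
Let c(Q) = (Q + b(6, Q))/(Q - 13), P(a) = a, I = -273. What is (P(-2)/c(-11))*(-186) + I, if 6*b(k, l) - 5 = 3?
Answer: 18867/29 ≈ 650.59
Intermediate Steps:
b(k, l) = 4/3 (b(k, l) = ⅚ + (⅙)*3 = ⅚ + ½ = 4/3)
c(Q) = (4/3 + Q)/(-13 + Q) (c(Q) = (Q + 4/3)/(Q - 13) = (4/3 + Q)/(-13 + Q))
(P(-2)/c(-11))*(-186) + I = -2*(-13 - 11)/(4/3 - 11)*(-186) - 273 = -2/(-29/3/(-24))*(-186) - 273 = -2/((-1/24*(-29/3)))*(-186) - 273 = -2/29/72*(-186) - 273 = -2*72/29*(-186) - 273 = -144/29*(-186) - 273 = 26784/29 - 273 = 18867/29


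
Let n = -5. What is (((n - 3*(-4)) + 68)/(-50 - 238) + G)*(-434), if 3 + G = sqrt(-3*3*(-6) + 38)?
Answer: 67921/48 - 868*sqrt(23) ≈ -2747.8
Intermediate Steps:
G = -3 + 2*sqrt(23) (G = -3 + sqrt(-3*3*(-6) + 38) = -3 + sqrt(-9*(-6) + 38) = -3 + sqrt(54 + 38) = -3 + sqrt(92) = -3 + 2*sqrt(23) ≈ 6.5917)
(((n - 3*(-4)) + 68)/(-50 - 238) + G)*(-434) = (((-5 - 3*(-4)) + 68)/(-50 - 238) + (-3 + 2*sqrt(23)))*(-434) = (((-5 + 12) + 68)/(-288) + (-3 + 2*sqrt(23)))*(-434) = ((7 + 68)*(-1/288) + (-3 + 2*sqrt(23)))*(-434) = (75*(-1/288) + (-3 + 2*sqrt(23)))*(-434) = (-25/96 + (-3 + 2*sqrt(23)))*(-434) = (-313/96 + 2*sqrt(23))*(-434) = 67921/48 - 868*sqrt(23)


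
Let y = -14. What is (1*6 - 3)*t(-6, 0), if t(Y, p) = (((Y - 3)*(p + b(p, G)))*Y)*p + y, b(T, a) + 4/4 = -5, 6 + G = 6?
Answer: -42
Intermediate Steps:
G = 0 (G = -6 + 6 = 0)
b(T, a) = -6 (b(T, a) = -1 - 5 = -6)
t(Y, p) = -14 + Y*p*(-6 + p)*(-3 + Y) (t(Y, p) = (((Y - 3)*(p - 6))*Y)*p - 14 = (((-3 + Y)*(-6 + p))*Y)*p - 14 = (((-6 + p)*(-3 + Y))*Y)*p - 14 = (Y*(-6 + p)*(-3 + Y))*p - 14 = Y*p*(-6 + p)*(-3 + Y) - 14 = -14 + Y*p*(-6 + p)*(-3 + Y))
(1*6 - 3)*t(-6, 0) = (1*6 - 3)*(-14 + (-6)²*0² - 6*0*(-6)² - 3*(-6)*0² + 18*(-6)*0) = (6 - 3)*(-14 + 36*0 - 6*0*36 - 3*(-6)*0 + 0) = 3*(-14 + 0 + 0 + 0 + 0) = 3*(-14) = -42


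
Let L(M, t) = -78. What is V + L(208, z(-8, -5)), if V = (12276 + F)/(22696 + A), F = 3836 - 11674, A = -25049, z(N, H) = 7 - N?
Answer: -187972/2353 ≈ -79.886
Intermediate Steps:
F = -7838
V = -4438/2353 (V = (12276 - 7838)/(22696 - 25049) = 4438/(-2353) = 4438*(-1/2353) = -4438/2353 ≈ -1.8861)
V + L(208, z(-8, -5)) = -4438/2353 - 78 = -187972/2353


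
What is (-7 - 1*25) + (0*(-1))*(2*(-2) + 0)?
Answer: -32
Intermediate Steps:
(-7 - 1*25) + (0*(-1))*(2*(-2) + 0) = (-7 - 25) + 0*(-4 + 0) = -32 + 0*(-4) = -32 + 0 = -32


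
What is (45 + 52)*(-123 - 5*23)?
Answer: -23086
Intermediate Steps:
(45 + 52)*(-123 - 5*23) = 97*(-123 - 115) = 97*(-238) = -23086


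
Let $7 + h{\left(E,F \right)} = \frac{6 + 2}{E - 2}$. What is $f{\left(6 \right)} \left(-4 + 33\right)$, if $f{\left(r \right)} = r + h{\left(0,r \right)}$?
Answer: $-145$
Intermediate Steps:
$h{\left(E,F \right)} = -7 + \frac{8}{-2 + E}$ ($h{\left(E,F \right)} = -7 + \frac{6 + 2}{E - 2} = -7 + \frac{8}{-2 + E}$)
$f{\left(r \right)} = -11 + r$ ($f{\left(r \right)} = r + \frac{22 - 0}{-2 + 0} = r + \frac{22 + 0}{-2} = r - 11 = -11 + r$)
$f{\left(6 \right)} \left(-4 + 33\right) = \left(-11 + 6\right) \left(-4 + 33\right) = \left(-5\right) 29 = -145$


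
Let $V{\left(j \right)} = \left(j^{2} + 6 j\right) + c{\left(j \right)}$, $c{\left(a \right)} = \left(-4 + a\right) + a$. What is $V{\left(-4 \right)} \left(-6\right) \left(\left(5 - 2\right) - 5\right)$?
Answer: $-240$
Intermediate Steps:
$c{\left(a \right)} = -4 + 2 a$
$V{\left(j \right)} = -4 + j^{2} + 8 j$ ($V{\left(j \right)} = \left(j^{2} + 6 j\right) + \left(-4 + 2 j\right) = -4 + j^{2} + 8 j$)
$V{\left(-4 \right)} \left(-6\right) \left(\left(5 - 2\right) - 5\right) = \left(-4 + \left(-4\right)^{2} + 8 \left(-4\right)\right) \left(-6\right) \left(\left(5 - 2\right) - 5\right) = \left(-4 + 16 - 32\right) \left(-6\right) \left(3 - 5\right) = \left(-20\right) \left(-6\right) \left(-2\right) = 120 \left(-2\right) = -240$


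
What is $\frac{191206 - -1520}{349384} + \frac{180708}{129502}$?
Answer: $\frac{22023721581}{11311481692} \approx 1.947$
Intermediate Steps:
$\frac{191206 - -1520}{349384} + \frac{180708}{129502} = \left(191206 + 1520\right) \frac{1}{349384} + 180708 \cdot \frac{1}{129502} = 192726 \cdot \frac{1}{349384} + \frac{90354}{64751} = \frac{96363}{174692} + \frac{90354}{64751} = \frac{22023721581}{11311481692}$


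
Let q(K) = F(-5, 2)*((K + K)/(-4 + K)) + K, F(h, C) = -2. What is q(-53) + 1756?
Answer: 96859/57 ≈ 1699.3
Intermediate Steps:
q(K) = K - 4*K/(-4 + K) (q(K) = -2*(K + K)/(-4 + K) + K = -2*2*K/(-4 + K) + K = -4*K/(-4 + K) + K = K - 4*K/(-4 + K))
q(-53) + 1756 = -53*(-8 - 53)/(-4 - 53) + 1756 = -53*(-61)/(-57) + 1756 = -53*(-1/57)*(-61) + 1756 = -3233/57 + 1756 = 96859/57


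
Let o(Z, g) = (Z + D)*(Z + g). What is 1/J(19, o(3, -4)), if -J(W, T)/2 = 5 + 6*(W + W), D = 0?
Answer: -1/466 ≈ -0.0021459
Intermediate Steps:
o(Z, g) = Z*(Z + g) (o(Z, g) = (Z + 0)*(Z + g) = Z*(Z + g))
J(W, T) = -10 - 24*W (J(W, T) = -2*(5 + 6*(W + W)) = -2*(5 + 6*(2*W)) = -2*(5 + 12*W) = -10 - 24*W)
1/J(19, o(3, -4)) = 1/(-10 - 24*19) = 1/(-10 - 456) = 1/(-466) = -1/466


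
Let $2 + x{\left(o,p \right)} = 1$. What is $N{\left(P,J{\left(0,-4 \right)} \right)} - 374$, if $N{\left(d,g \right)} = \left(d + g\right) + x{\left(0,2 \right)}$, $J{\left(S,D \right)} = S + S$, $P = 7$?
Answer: $-368$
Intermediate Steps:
$x{\left(o,p \right)} = -1$ ($x{\left(o,p \right)} = -2 + 1 = -1$)
$J{\left(S,D \right)} = 2 S$
$N{\left(d,g \right)} = -1 + d + g$ ($N{\left(d,g \right)} = \left(d + g\right) - 1 = -1 + d + g$)
$N{\left(P,J{\left(0,-4 \right)} \right)} - 374 = \left(-1 + 7 + 2 \cdot 0\right) - 374 = \left(-1 + 7 + 0\right) - 374 = 6 - 374 = -368$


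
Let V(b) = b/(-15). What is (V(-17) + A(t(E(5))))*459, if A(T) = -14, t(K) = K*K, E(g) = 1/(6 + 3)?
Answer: -29529/5 ≈ -5905.8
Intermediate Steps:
E(g) = ⅑ (E(g) = 1/9 = ⅑)
t(K) = K²
V(b) = -b/15 (V(b) = b*(-1/15) = -b/15)
(V(-17) + A(t(E(5))))*459 = (-1/15*(-17) - 14)*459 = (17/15 - 14)*459 = -193/15*459 = -29529/5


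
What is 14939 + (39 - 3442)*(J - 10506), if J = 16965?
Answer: -21965038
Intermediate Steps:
14939 + (39 - 3442)*(J - 10506) = 14939 + (39 - 3442)*(16965 - 10506) = 14939 - 3403*6459 = 14939 - 21979977 = -21965038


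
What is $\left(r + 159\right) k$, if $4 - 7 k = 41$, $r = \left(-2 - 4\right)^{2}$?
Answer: $- \frac{7215}{7} \approx -1030.7$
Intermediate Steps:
$r = 36$ ($r = \left(-6\right)^{2} = 36$)
$k = - \frac{37}{7}$ ($k = \frac{4}{7} - \frac{41}{7} = - \frac{37}{7} \approx -5.2857$)
$\left(r + 159\right) k = \left(36 + 159\right) \left(- \frac{37}{7}\right) = 195 \left(- \frac{37}{7}\right) = - \frac{7215}{7}$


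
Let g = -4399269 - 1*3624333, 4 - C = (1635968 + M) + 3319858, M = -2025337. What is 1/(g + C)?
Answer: -1/10954087 ≈ -9.1290e-8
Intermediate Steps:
C = -2930485 (C = 4 - ((1635968 - 2025337) + 3319858) = 4 - (-389369 + 3319858) = 4 - 1*2930489 = 4 - 2930489 = -2930485)
g = -8023602 (g = -4399269 - 3624333 = -8023602)
1/(g + C) = 1/(-8023602 - 2930485) = 1/(-10954087) = -1/10954087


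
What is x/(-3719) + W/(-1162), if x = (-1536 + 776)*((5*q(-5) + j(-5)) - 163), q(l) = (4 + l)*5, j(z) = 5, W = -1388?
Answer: -78224494/2160739 ≈ -36.203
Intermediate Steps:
q(l) = 20 + 5*l
x = 139080 (x = (-1536 + 776)*((5*(20 + 5*(-5)) + 5) - 163) = -760*((5*(20 - 25) + 5) - 163) = -760*((5*(-5) + 5) - 163) = -760*((-25 + 5) - 163) = -760*(-20 - 163) = -760*(-183) = 139080)
x/(-3719) + W/(-1162) = 139080/(-3719) - 1388/(-1162) = 139080*(-1/3719) - 1388*(-1/1162) = -139080/3719 + 694/581 = -78224494/2160739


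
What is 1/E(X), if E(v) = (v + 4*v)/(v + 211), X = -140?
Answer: -71/700 ≈ -0.10143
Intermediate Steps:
E(v) = 5*v/(211 + v) (E(v) = (5*v)/(211 + v) = 5*v/(211 + v))
1/E(X) = 1/(5*(-140)/(211 - 140)) = 1/(5*(-140)/71) = 1/(5*(-140)*(1/71)) = 1/(-700/71) = -71/700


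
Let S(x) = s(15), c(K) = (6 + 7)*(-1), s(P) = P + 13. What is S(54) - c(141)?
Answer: 41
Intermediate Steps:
s(P) = 13 + P
c(K) = -13 (c(K) = 13*(-1) = -13)
S(x) = 28 (S(x) = 13 + 15 = 28)
S(54) - c(141) = 28 - 1*(-13) = 28 + 13 = 41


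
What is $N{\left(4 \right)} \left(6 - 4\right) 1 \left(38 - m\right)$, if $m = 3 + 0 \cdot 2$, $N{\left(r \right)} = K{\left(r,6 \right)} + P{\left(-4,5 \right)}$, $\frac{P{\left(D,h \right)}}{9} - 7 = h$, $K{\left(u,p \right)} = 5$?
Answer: $7910$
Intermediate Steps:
$P{\left(D,h \right)} = 63 + 9 h$
$N{\left(r \right)} = 113$ ($N{\left(r \right)} = 5 + \left(63 + 9 \cdot 5\right) = 5 + \left(63 + 45\right) = 5 + 108 = 113$)
$m = 3$ ($m = 3 + 0 = 3$)
$N{\left(4 \right)} \left(6 - 4\right) 1 \left(38 - m\right) = 113 \left(6 - 4\right) 1 \left(38 - 3\right) = 113 \cdot 2 \cdot 1 \left(38 - 3\right) = 113 \cdot 2 \cdot 35 = 226 \cdot 35 = 7910$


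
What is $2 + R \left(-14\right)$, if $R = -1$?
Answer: $16$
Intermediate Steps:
$2 + R \left(-14\right) = 2 - -14 = 2 + 14 = 16$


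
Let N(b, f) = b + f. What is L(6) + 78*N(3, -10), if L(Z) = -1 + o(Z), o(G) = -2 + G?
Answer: -543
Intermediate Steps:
L(Z) = -3 + Z (L(Z) = -1 + (-2 + Z) = -3 + Z)
L(6) + 78*N(3, -10) = (-3 + 6) + 78*(3 - 10) = 3 + 78*(-7) = 3 - 546 = -543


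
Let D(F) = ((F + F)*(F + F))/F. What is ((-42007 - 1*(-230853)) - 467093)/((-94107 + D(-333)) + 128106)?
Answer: -92749/10889 ≈ -8.5177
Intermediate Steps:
D(F) = 4*F (D(F) = ((2*F)*(2*F))/F = (4*F**2)/F = 4*F)
((-42007 - 1*(-230853)) - 467093)/((-94107 + D(-333)) + 128106) = ((-42007 - 1*(-230853)) - 467093)/((-94107 + 4*(-333)) + 128106) = ((-42007 + 230853) - 467093)/((-94107 - 1332) + 128106) = (188846 - 467093)/(-95439 + 128106) = -278247/32667 = -278247*1/32667 = -92749/10889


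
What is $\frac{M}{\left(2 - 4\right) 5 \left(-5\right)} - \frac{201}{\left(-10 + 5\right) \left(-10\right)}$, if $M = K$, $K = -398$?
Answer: $- \frac{599}{50} \approx -11.98$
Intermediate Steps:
$M = -398$
$\frac{M}{\left(2 - 4\right) 5 \left(-5\right)} - \frac{201}{\left(-10 + 5\right) \left(-10\right)} = - \frac{398}{\left(2 - 4\right) 5 \left(-5\right)} - \frac{201}{\left(-10 + 5\right) \left(-10\right)} = - \frac{398}{\left(2 - 4\right) 5 \left(-5\right)} - \frac{201}{\left(-5\right) \left(-10\right)} = - \frac{398}{\left(-2\right) 5 \left(-5\right)} - \frac{201}{50} = - \frac{398}{\left(-10\right) \left(-5\right)} - \frac{201}{50} = - \frac{398}{50} - \frac{201}{50} = \left(-398\right) \frac{1}{50} - \frac{201}{50} = - \frac{199}{25} - \frac{201}{50} = - \frac{599}{50}$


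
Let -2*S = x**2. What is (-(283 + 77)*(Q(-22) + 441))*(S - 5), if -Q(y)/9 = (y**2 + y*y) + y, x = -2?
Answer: -20343960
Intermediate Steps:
S = -2 (S = -1/2*(-2)**2 = -1/2*4 = -2)
Q(y) = -18*y**2 - 9*y (Q(y) = -9*((y**2 + y*y) + y) = -9*((y**2 + y**2) + y) = -9*(2*y**2 + y) = -9*(y + 2*y**2) = -18*y**2 - 9*y)
(-(283 + 77)*(Q(-22) + 441))*(S - 5) = (-(283 + 77)*(-9*(-22)*(1 + 2*(-22)) + 441))*(-2 - 5) = -360*(-9*(-22)*(1 - 44) + 441)*(-7) = -360*(-9*(-22)*(-43) + 441)*(-7) = -360*(-8514 + 441)*(-7) = -360*(-8073)*(-7) = -1*(-2906280)*(-7) = 2906280*(-7) = -20343960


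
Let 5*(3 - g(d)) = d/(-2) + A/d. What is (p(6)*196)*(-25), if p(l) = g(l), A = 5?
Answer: -50470/3 ≈ -16823.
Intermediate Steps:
g(d) = 3 - 1/d + d/10 (g(d) = 3 - (d/(-2) + 5/d)/5 = 3 - (d*(-1/2) + 5/d)/5 = 3 - (-d/2 + 5/d)/5 = 3 - (5/d - d/2)/5 = 3 + (-1/d + d/10) = 3 - 1/d + d/10)
p(l) = 3 - 1/l + l/10
(p(6)*196)*(-25) = ((3 - 1/6 + (1/10)*6)*196)*(-25) = ((3 - 1*1/6 + 3/5)*196)*(-25) = ((3 - 1/6 + 3/5)*196)*(-25) = ((103/30)*196)*(-25) = (10094/15)*(-25) = -50470/3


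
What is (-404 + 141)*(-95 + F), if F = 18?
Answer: 20251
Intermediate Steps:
(-404 + 141)*(-95 + F) = (-404 + 141)*(-95 + 18) = -263*(-77) = 20251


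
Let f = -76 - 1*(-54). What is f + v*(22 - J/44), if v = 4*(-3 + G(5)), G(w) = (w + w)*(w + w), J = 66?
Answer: 7932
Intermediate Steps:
G(w) = 4*w² (G(w) = (2*w)*(2*w) = 4*w²)
v = 388 (v = 4*(-3 + 4*5²) = 4*(-3 + 4*25) = 4*(-3 + 100) = 4*97 = 388)
f = -22 (f = -76 + 54 = -22)
f + v*(22 - J/44) = -22 + 388*(22 - 66/44) = -22 + 388*(22 - 1*3/2) = -22 + 388*(22 - 3/2) = -22 + 388*(41/2) = -22 + 7954 = 7932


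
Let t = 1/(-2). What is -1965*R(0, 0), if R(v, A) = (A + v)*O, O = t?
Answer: 0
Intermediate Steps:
t = -½ (t = 1*(-½) = -½ ≈ -0.50000)
O = -½ ≈ -0.50000
R(v, A) = -A/2 - v/2 (R(v, A) = (A + v)*(-½) = -A/2 - v/2)
-1965*R(0, 0) = -1965*(-½*0 - ½*0) = -1965*(0 + 0) = -1965*0 = 0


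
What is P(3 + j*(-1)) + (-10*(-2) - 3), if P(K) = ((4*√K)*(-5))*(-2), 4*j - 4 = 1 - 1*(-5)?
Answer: 17 + 20*√2 ≈ 45.284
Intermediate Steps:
j = 5/2 (j = 1 + (1 - 1*(-5))/4 = 1 + (1 + 5)/4 = 1 + (¼)*6 = 1 + 3/2 = 5/2 ≈ 2.5000)
P(K) = 40*√K (P(K) = -20*√K*(-2) = 40*√K)
P(3 + j*(-1)) + (-10*(-2) - 3) = 40*√(3 + (5/2)*(-1)) + (-10*(-2) - 3) = 40*√(3 - 5/2) + (20 - 3) = 40*√(½) + 17 = 40*(√2/2) + 17 = 20*√2 + 17 = 17 + 20*√2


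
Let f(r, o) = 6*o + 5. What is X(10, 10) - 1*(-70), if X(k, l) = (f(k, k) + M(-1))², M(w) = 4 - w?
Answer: 4970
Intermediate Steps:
f(r, o) = 5 + 6*o
X(k, l) = (10 + 6*k)² (X(k, l) = ((5 + 6*k) + (4 - 1*(-1)))² = ((5 + 6*k) + (4 + 1))² = ((5 + 6*k) + 5)² = (10 + 6*k)²)
X(10, 10) - 1*(-70) = 4*(5 + 3*10)² - 1*(-70) = 4*(5 + 30)² + 70 = 4*35² + 70 = 4*1225 + 70 = 4900 + 70 = 4970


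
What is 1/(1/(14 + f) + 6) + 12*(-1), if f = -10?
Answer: -296/25 ≈ -11.840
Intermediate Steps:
1/(1/(14 + f) + 6) + 12*(-1) = 1/(1/(14 - 10) + 6) + 12*(-1) = 1/(1/4 + 6) - 12 = 1/(¼ + 6) - 12 = 1/(25/4) - 12 = 4/25 - 12 = -296/25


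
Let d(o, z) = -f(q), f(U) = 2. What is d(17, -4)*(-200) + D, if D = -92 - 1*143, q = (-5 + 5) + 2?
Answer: 165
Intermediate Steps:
q = 2 (q = 0 + 2 = 2)
d(o, z) = -2 (d(o, z) = -1*2 = -2)
D = -235 (D = -92 - 143 = -235)
d(17, -4)*(-200) + D = -2*(-200) - 235 = 400 - 235 = 165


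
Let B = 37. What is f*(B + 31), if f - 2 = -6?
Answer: -272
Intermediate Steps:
f = -4 (f = 2 - 6 = -4)
f*(B + 31) = -4*(37 + 31) = -4*68 = -272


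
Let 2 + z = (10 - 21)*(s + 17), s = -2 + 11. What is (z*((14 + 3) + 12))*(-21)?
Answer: 175392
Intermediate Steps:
s = 9
z = -288 (z = -2 + (10 - 21)*(9 + 17) = -2 - 11*26 = -2 - 286 = -288)
(z*((14 + 3) + 12))*(-21) = -288*((14 + 3) + 12)*(-21) = -288*(17 + 12)*(-21) = -288*29*(-21) = -8352*(-21) = 175392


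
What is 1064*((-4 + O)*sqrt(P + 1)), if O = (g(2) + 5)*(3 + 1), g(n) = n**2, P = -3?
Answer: 34048*I*sqrt(2) ≈ 48151.0*I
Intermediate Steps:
O = 36 (O = (2**2 + 5)*(3 + 1) = (4 + 5)*4 = 9*4 = 36)
1064*((-4 + O)*sqrt(P + 1)) = 1064*((-4 + 36)*sqrt(-3 + 1)) = 1064*(32*sqrt(-2)) = 1064*(32*(I*sqrt(2))) = 1064*(32*I*sqrt(2)) = 34048*I*sqrt(2)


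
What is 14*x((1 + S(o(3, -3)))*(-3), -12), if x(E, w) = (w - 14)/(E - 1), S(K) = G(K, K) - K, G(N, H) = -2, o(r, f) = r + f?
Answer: -182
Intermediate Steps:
o(r, f) = f + r
S(K) = -2 - K
x(E, w) = (-14 + w)/(-1 + E)
14*x((1 + S(o(3, -3)))*(-3), -12) = 14*((-14 - 12)/(-1 + (1 + (-2 - (-3 + 3)))*(-3))) = 14*(-26/(-1 + (1 + (-2 - 1*0))*(-3))) = 14*(-26/(-1 + (1 + (-2 + 0))*(-3))) = 14*(-26/(-1 + (1 - 2)*(-3))) = 14*(-26/(-1 - 1*(-3))) = 14*(-26/(-1 + 3)) = 14*(-26/2) = 14*((½)*(-26)) = 14*(-13) = -182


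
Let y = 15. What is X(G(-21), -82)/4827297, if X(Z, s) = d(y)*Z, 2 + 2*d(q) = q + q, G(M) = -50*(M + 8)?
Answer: 9100/4827297 ≈ 0.0018851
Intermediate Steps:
G(M) = -400 - 50*M (G(M) = -50*(8 + M) = -400 - 50*M)
d(q) = -1 + q (d(q) = -1 + (q + q)/2 = -1 + (2*q)/2 = -1 + q)
X(Z, s) = 14*Z (X(Z, s) = (-1 + 15)*Z = 14*Z)
X(G(-21), -82)/4827297 = (14*(-400 - 50*(-21)))/4827297 = (14*(-400 + 1050))*(1/4827297) = (14*650)*(1/4827297) = 9100*(1/4827297) = 9100/4827297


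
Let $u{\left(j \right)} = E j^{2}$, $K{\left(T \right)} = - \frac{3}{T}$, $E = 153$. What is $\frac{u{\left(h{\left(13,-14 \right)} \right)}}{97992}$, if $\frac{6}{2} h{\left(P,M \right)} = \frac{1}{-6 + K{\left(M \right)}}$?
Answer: $\frac{833}{160731378} \approx 5.1826 \cdot 10^{-6}$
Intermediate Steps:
$h{\left(P,M \right)} = \frac{1}{3 \left(-6 - \frac{3}{M}\right)}$
$u{\left(j \right)} = 153 j^{2}$
$\frac{u{\left(h{\left(13,-14 \right)} \right)}}{97992} = \frac{153 \left(\left(-1\right) \left(-14\right) \frac{1}{9 + 18 \left(-14\right)}\right)^{2}}{97992} = 153 \left(\left(-1\right) \left(-14\right) \frac{1}{9 - 252}\right)^{2} \cdot \frac{1}{97992} = 153 \left(\left(-1\right) \left(-14\right) \frac{1}{-243}\right)^{2} \cdot \frac{1}{97992} = 153 \left(\left(-1\right) \left(-14\right) \left(- \frac{1}{243}\right)\right)^{2} \cdot \frac{1}{97992} = 153 \left(- \frac{14}{243}\right)^{2} \cdot \frac{1}{97992} = 153 \cdot \frac{196}{59049} \cdot \frac{1}{97992} = \frac{3332}{6561} \cdot \frac{1}{97992} = \frac{833}{160731378}$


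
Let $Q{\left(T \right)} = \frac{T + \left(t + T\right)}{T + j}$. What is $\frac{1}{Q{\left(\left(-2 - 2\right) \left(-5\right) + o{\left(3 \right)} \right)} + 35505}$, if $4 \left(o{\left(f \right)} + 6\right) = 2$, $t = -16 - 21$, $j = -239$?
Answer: $\frac{449}{15941761} \approx 2.8165 \cdot 10^{-5}$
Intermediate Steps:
$t = -37$ ($t = -16 - 21 = -37$)
$o{\left(f \right)} = - \frac{11}{2}$ ($o{\left(f \right)} = -6 + \frac{1}{4} \cdot 2 = -6 + \frac{1}{2} = - \frac{11}{2}$)
$Q{\left(T \right)} = \frac{-37 + 2 T}{-239 + T}$ ($Q{\left(T \right)} = \frac{T + \left(-37 + T\right)}{T - 239} = \frac{-37 + 2 T}{-239 + T}$)
$\frac{1}{Q{\left(\left(-2 - 2\right) \left(-5\right) + o{\left(3 \right)} \right)} + 35505} = \frac{1}{\frac{-37 + 2 \left(\left(-2 - 2\right) \left(-5\right) - \frac{11}{2}\right)}{-239 - \left(\frac{11}{2} - \left(-2 - 2\right) \left(-5\right)\right)} + 35505} = \frac{1}{\frac{-37 + 2 \left(\left(-4\right) \left(-5\right) - \frac{11}{2}\right)}{-239 - - \frac{29}{2}} + 35505} = \frac{1}{\frac{-37 + 2 \left(20 - \frac{11}{2}\right)}{-239 + \left(20 - \frac{11}{2}\right)} + 35505} = \frac{1}{\frac{-37 + 2 \cdot \frac{29}{2}}{-239 + \frac{29}{2}} + 35505} = \frac{1}{\frac{-37 + 29}{- \frac{449}{2}} + 35505} = \frac{1}{\left(- \frac{2}{449}\right) \left(-8\right) + 35505} = \frac{1}{\frac{16}{449} + 35505} = \frac{1}{\frac{15941761}{449}} = \frac{449}{15941761}$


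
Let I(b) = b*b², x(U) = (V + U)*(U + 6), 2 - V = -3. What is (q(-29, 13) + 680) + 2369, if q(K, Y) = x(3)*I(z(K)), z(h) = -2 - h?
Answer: 1420225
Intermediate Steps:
V = 5 (V = 2 - 1*(-3) = 2 + 3 = 5)
x(U) = (5 + U)*(6 + U) (x(U) = (5 + U)*(U + 6) = (5 + U)*(6 + U))
I(b) = b³
q(K, Y) = 72*(-2 - K)³ (q(K, Y) = (30 + 3² + 11*3)*(-2 - K)³ = (30 + 9 + 33)*(-2 - K)³ = 72*(-2 - K)³)
(q(-29, 13) + 680) + 2369 = (-72*(2 - 29)³ + 680) + 2369 = (-72*(-27)³ + 680) + 2369 = (-72*(-19683) + 680) + 2369 = (1417176 + 680) + 2369 = 1417856 + 2369 = 1420225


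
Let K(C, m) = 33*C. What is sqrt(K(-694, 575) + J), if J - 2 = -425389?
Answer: I*sqrt(448289) ≈ 669.54*I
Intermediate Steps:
J = -425387 (J = 2 - 425389 = -425387)
sqrt(K(-694, 575) + J) = sqrt(33*(-694) - 425387) = sqrt(-22902 - 425387) = sqrt(-448289) = I*sqrt(448289)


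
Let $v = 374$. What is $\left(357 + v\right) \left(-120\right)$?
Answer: $-87720$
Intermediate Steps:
$\left(357 + v\right) \left(-120\right) = \left(357 + 374\right) \left(-120\right) = 731 \left(-120\right) = -87720$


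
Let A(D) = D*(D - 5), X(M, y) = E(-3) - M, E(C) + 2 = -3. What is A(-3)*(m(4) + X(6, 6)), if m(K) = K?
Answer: -168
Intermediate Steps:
E(C) = -5 (E(C) = -2 - 3 = -5)
X(M, y) = -5 - M
A(D) = D*(-5 + D)
A(-3)*(m(4) + X(6, 6)) = (-3*(-5 - 3))*(4 + (-5 - 1*6)) = (-3*(-8))*(4 + (-5 - 6)) = 24*(4 - 11) = 24*(-7) = -168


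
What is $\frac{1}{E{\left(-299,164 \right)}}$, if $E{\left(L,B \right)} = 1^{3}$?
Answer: $1$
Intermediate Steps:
$E{\left(L,B \right)} = 1$
$\frac{1}{E{\left(-299,164 \right)}} = 1^{-1} = 1$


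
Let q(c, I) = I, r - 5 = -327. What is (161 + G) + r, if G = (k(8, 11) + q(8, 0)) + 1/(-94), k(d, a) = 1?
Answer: -15041/94 ≈ -160.01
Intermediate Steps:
r = -322 (r = 5 - 327 = -322)
G = 93/94 (G = (1 + 0) + 1/(-94) = 1 - 1/94 = 93/94 ≈ 0.98936)
(161 + G) + r = (161 + 93/94) - 322 = 15227/94 - 322 = -15041/94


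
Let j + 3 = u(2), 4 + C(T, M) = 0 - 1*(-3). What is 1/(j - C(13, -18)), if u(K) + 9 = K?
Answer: -⅑ ≈ -0.11111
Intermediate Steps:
u(K) = -9 + K
C(T, M) = -1 (C(T, M) = -4 + (0 - 1*(-3)) = -4 + (0 + 3) = -4 + 3 = -1)
j = -10 (j = -3 + (-9 + 2) = -3 - 7 = -10)
1/(j - C(13, -18)) = 1/(-10 - 1*(-1)) = 1/(-10 + 1) = 1/(-9) = -⅑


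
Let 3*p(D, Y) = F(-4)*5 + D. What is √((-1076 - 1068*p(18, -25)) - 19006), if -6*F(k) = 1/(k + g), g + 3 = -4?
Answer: 2*I*√7219245/33 ≈ 162.84*I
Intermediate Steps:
g = -7 (g = -3 - 4 = -7)
F(k) = -1/(6*(-7 + k)) (F(k) = -1/(6*(k - 7)) = -1/(6*(-7 + k)))
p(D, Y) = 5/198 + D/3 (p(D, Y) = (-1/(-42 + 6*(-4))*5 + D)/3 = (-1/(-42 - 24)*5 + D)/3 = (-1/(-66)*5 + D)/3 = (-1*(-1/66)*5 + D)/3 = ((1/66)*5 + D)/3 = (5/66 + D)/3 = 5/198 + D/3)
√((-1076 - 1068*p(18, -25)) - 19006) = √((-1076 - 1068*(5/198 + (⅓)*18)) - 19006) = √((-1076 - 1068*(5/198 + 6)) - 19006) = √((-1076 - 1068*1193/198) - 19006) = √((-1076 - 212354/33) - 19006) = √(-247862/33 - 19006) = √(-875060/33) = 2*I*√7219245/33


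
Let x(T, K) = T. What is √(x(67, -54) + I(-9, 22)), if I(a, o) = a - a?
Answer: √67 ≈ 8.1853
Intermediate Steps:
I(a, o) = 0
√(x(67, -54) + I(-9, 22)) = √(67 + 0) = √67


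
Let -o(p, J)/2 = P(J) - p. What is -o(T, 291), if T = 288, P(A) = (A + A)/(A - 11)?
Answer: -40029/70 ≈ -571.84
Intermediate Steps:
P(A) = 2*A/(-11 + A) (P(A) = (2*A)/(-11 + A) = 2*A/(-11 + A))
o(p, J) = 2*p - 4*J/(-11 + J) (o(p, J) = -2*(2*J/(-11 + J) - p) = -2*(-p + 2*J/(-11 + J)) = 2*p - 4*J/(-11 + J))
-o(T, 291) = -2*(-2*291 + 288*(-11 + 291))/(-11 + 291) = -2*(-582 + 288*280)/280 = -2*(-582 + 80640)/280 = -2*80058/280 = -1*40029/70 = -40029/70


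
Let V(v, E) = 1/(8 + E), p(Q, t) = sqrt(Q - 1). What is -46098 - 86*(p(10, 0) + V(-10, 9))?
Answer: -788138/17 ≈ -46361.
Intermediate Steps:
p(Q, t) = sqrt(-1 + Q)
-46098 - 86*(p(10, 0) + V(-10, 9)) = -46098 - 86*(sqrt(-1 + 10) + 1/(8 + 9)) = -46098 - 86*(sqrt(9) + 1/17) = -46098 - 86*(3 + 1/17) = -46098 - 86*52/17 = -46098 - 1*4472/17 = -46098 - 4472/17 = -788138/17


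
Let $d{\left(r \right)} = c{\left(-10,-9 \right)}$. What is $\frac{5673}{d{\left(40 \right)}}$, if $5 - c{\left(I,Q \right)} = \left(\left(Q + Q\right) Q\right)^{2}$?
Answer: $- \frac{5673}{26239} \approx -0.2162$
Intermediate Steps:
$c{\left(I,Q \right)} = 5 - 4 Q^{4}$ ($c{\left(I,Q \right)} = 5 - \left(\left(Q + Q\right) Q\right)^{2} = 5 - \left(2 Q Q\right)^{2} = 5 - \left(2 Q^{2}\right)^{2} = 5 - 4 Q^{4}$)
$d{\left(r \right)} = -26239$ ($d{\left(r \right)} = 5 - 4 \left(-9\right)^{4} = 5 - 26244 = -26239$)
$\frac{5673}{d{\left(40 \right)}} = \frac{5673}{-26239} = 5673 \left(- \frac{1}{26239}\right) = - \frac{5673}{26239}$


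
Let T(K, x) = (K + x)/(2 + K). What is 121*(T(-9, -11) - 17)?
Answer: -11979/7 ≈ -1711.3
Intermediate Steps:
T(K, x) = (K + x)/(2 + K)
121*(T(-9, -11) - 17) = 121*((-9 - 11)/(2 - 9) - 17) = 121*(-20/(-7) - 17) = 121*(-1/7*(-20) - 17) = 121*(20/7 - 17) = 121*(-99/7) = -11979/7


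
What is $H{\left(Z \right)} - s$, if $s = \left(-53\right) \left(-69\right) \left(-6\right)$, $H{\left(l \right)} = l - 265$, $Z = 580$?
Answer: $22257$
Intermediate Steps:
$H{\left(l \right)} = -265 + l$
$s = -21942$ ($s = 3657 \left(-6\right) = -21942$)
$H{\left(Z \right)} - s = \left(-265 + 580\right) - -21942 = 315 + 21942 = 22257$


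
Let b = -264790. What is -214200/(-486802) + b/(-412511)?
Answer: 108630078890/100405589911 ≈ 1.0819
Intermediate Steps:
-214200/(-486802) + b/(-412511) = -214200/(-486802) - 264790/(-412511) = -214200*(-1/486802) - 264790*(-1/412511) = 107100/243401 + 264790/412511 = 108630078890/100405589911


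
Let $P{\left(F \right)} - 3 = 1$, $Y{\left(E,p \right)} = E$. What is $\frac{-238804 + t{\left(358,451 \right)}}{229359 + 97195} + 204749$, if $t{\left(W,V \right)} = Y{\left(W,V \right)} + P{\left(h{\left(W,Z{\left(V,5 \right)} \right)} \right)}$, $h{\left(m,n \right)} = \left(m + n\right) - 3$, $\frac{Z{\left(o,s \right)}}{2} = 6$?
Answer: $\frac{33430683252}{163277} \approx 2.0475 \cdot 10^{5}$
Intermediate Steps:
$Z{\left(o,s \right)} = 12$ ($Z{\left(o,s \right)} = 2 \cdot 6 = 12$)
$h{\left(m,n \right)} = -3 + m + n$
$P{\left(F \right)} = 4$ ($P{\left(F \right)} = 3 + 1 = 4$)
$t{\left(W,V \right)} = 4 + W$ ($t{\left(W,V \right)} = W + 4 = 4 + W$)
$\frac{-238804 + t{\left(358,451 \right)}}{229359 + 97195} + 204749 = \frac{-238804 + \left(4 + 358\right)}{229359 + 97195} + 204749 = \frac{-238804 + 362}{326554} + 204749 = \left(-238442\right) \frac{1}{326554} + 204749 = - \frac{119221}{163277} + 204749 = \frac{33430683252}{163277}$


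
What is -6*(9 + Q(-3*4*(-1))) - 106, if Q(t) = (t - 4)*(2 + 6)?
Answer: -544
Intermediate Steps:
Q(t) = -32 + 8*t (Q(t) = (-4 + t)*8 = -32 + 8*t)
-6*(9 + Q(-3*4*(-1))) - 106 = -6*(9 + (-32 + 8*(-3*4*(-1)))) - 106 = -6*(9 + (-32 + 8*(-12*(-1)))) - 106 = -6*(9 + (-32 + 8*12)) - 106 = -6*(9 + (-32 + 96)) - 106 = -6*(9 + 64) - 106 = -6*73 - 106 = -438 - 106 = -544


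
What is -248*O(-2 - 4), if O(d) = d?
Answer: 1488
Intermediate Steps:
-248*O(-2 - 4) = -248*(-2 - 4) = -248*(-6) = 1488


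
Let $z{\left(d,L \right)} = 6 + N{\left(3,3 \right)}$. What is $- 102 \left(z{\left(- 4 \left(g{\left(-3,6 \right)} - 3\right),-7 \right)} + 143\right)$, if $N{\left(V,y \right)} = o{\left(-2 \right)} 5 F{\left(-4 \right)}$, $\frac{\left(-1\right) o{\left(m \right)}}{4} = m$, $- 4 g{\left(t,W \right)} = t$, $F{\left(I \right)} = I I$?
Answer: $-80478$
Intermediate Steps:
$F{\left(I \right)} = I^{2}$
$g{\left(t,W \right)} = - \frac{t}{4}$
$o{\left(m \right)} = - 4 m$
$N{\left(V,y \right)} = 640$ ($N{\left(V,y \right)} = \left(-4\right) \left(-2\right) 5 \left(-4\right)^{2} = 8 \cdot 5 \cdot 16 = 40 \cdot 16 = 640$)
$z{\left(d,L \right)} = 646$ ($z{\left(d,L \right)} = 6 + 640 = 646$)
$- 102 \left(z{\left(- 4 \left(g{\left(-3,6 \right)} - 3\right),-7 \right)} + 143\right) = - 102 \left(646 + 143\right) = \left(-102\right) 789 = -80478$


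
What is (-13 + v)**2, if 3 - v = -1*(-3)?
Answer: 169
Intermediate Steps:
v = 0 (v = 3 - (-1)*(-3) = 3 - 1*3 = 3 - 3 = 0)
(-13 + v)**2 = (-13 + 0)**2 = (-13)**2 = 169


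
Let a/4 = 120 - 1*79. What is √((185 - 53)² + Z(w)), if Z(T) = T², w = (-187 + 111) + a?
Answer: 44*√13 ≈ 158.64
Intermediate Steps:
a = 164 (a = 4*(120 - 1*79) = 4*(120 - 79) = 4*41 = 164)
w = 88 (w = (-187 + 111) + 164 = -76 + 164 = 88)
√((185 - 53)² + Z(w)) = √((185 - 53)² + 88²) = √(132² + 7744) = √(17424 + 7744) = √25168 = 44*√13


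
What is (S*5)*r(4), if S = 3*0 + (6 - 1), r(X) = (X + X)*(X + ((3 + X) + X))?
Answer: 3000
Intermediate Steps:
r(X) = 2*X*(3 + 3*X) (r(X) = (2*X)*(X + (3 + 2*X)) = (2*X)*(3 + 3*X) = 2*X*(3 + 3*X))
S = 5 (S = 0 + 5 = 5)
(S*5)*r(4) = (5*5)*(6*4*(1 + 4)) = 25*(6*4*5) = 25*120 = 3000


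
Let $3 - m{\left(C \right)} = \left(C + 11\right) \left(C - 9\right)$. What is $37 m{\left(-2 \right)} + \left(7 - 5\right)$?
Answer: $3776$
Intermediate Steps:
$m{\left(C \right)} = 3 - \left(-9 + C\right) \left(11 + C\right)$ ($m{\left(C \right)} = 3 - \left(C + 11\right) \left(C - 9\right) = 3 - \left(11 + C\right) \left(-9 + C\right) = 3 - \left(-9 + C\right) \left(11 + C\right)$)
$37 m{\left(-2 \right)} + \left(7 - 5\right) = 37 \left(102 - \left(-2\right)^{2} - -4\right) + \left(7 - 5\right) = 37 \left(102 - 4 + 4\right) + \left(7 - 5\right) = 37 \left(102 - 4 + 4\right) + 2 = 37 \cdot 102 + 2 = 3774 + 2 = 3776$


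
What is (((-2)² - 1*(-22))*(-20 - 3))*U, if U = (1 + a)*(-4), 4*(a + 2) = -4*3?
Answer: -9568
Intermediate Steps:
a = -5 (a = -2 + (-4*3)/4 = -2 + (¼)*(-12) = -2 - 3 = -5)
U = 16 (U = (1 - 5)*(-4) = -4*(-4) = 16)
(((-2)² - 1*(-22))*(-20 - 3))*U = (((-2)² - 1*(-22))*(-20 - 3))*16 = ((4 + 22)*(-23))*16 = (26*(-23))*16 = -598*16 = -9568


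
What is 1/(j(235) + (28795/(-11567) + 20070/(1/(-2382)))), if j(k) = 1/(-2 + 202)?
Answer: -2313400/110596118063433 ≈ -2.0918e-8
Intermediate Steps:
j(k) = 1/200
1/(j(235) + (28795/(-11567) + 20070/(1/(-2382)))) = 1/(1/200 + (28795/(-11567) + 20070/(1/(-2382)))) = 1/(1/200 + (28795*(-1/11567) + 20070/(-1/2382))) = 1/(1/200 + (-28795/11567 + 20070*(-2382))) = 1/(1/200 + (-28795/11567 - 47806740)) = 1/(1/200 - 552980590375/11567) = 1/(-110596118063433/2313400) = -2313400/110596118063433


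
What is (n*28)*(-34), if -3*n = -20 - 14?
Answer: -32368/3 ≈ -10789.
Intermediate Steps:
n = 34/3 (n = -(-20 - 14)/3 = -1/3*(-34) = 34/3 ≈ 11.333)
(n*28)*(-34) = ((34/3)*28)*(-34) = (952/3)*(-34) = -32368/3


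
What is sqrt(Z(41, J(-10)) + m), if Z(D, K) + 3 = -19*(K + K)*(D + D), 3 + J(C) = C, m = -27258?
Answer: sqrt(13247) ≈ 115.10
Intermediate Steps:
J(C) = -3 + C
Z(D, K) = -3 - 76*D*K (Z(D, K) = -3 - 19*(K + K)*(D + D) = -3 - 19*2*K*2*D = -3 - 76*D*K)
sqrt(Z(41, J(-10)) + m) = sqrt((-3 - 76*41*(-3 - 10)) - 27258) = sqrt((-3 - 76*41*(-13)) - 27258) = sqrt((-3 + 40508) - 27258) = sqrt(40505 - 27258) = sqrt(13247)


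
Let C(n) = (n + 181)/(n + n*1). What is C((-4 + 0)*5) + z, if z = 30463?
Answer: 1218359/40 ≈ 30459.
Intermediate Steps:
C(n) = (181 + n)/(2*n) (C(n) = (181 + n)/(n + n) = (181 + n)/((2*n)) = (181 + n)*(1/(2*n)) = (181 + n)/(2*n))
C((-4 + 0)*5) + z = (181 + (-4 + 0)*5)/(2*(((-4 + 0)*5))) + 30463 = (181 - 4*5)/(2*((-4*5))) + 30463 = (½)*(181 - 20)/(-20) + 30463 = (½)*(-1/20)*161 + 30463 = -161/40 + 30463 = 1218359/40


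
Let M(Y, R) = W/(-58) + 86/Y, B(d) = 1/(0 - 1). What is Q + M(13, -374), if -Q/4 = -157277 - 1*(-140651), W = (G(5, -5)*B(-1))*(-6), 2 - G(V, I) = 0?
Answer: 25074424/377 ≈ 66510.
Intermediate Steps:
G(V, I) = 2 (G(V, I) = 2 - 1*0 = 2 + 0 = 2)
B(d) = -1 (B(d) = 1/(-1) = -1)
W = 12 (W = (2*(-1))*(-6) = -2*(-6) = 12)
M(Y, R) = -6/29 + 86/Y (M(Y, R) = 12/(-58) + 86/Y = 12*(-1/58) + 86/Y = -6/29 + 86/Y)
Q = 66504 (Q = -4*(-157277 - 1*(-140651)) = -4*(-157277 + 140651) = -4*(-16626) = 66504)
Q + M(13, -374) = 66504 + (-6/29 + 86/13) = 66504 + 2416/377 = 25074424/377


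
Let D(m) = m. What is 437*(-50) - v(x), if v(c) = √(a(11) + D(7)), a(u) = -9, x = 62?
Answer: -21850 - I*√2 ≈ -21850.0 - 1.4142*I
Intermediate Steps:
v(c) = I*√2 (v(c) = √(-9 + 7) = √(-2) = I*√2)
437*(-50) - v(x) = 437*(-50) - I*√2 = -21850 - I*√2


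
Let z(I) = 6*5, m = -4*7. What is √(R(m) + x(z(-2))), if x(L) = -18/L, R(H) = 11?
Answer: 2*√65/5 ≈ 3.2249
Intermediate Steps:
m = -28
z(I) = 30
√(R(m) + x(z(-2))) = √(11 - 18/30) = √(11 - 18*1/30) = √(11 - ⅗) = √(52/5) = 2*√65/5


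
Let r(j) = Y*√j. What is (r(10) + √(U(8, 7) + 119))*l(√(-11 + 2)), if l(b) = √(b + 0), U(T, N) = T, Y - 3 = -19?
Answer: (-1)^(¼)*(√381 - 16*√30) ≈ -48.166 - 48.166*I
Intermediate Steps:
Y = -16 (Y = 3 - 19 = -16)
r(j) = -16*√j
l(b) = √b
(r(10) + √(U(8, 7) + 119))*l(√(-11 + 2)) = (-16*√10 + √(8 + 119))*√(√(-11 + 2)) = (-16*√10 + √127)*√(√(-9)) = (√127 - 16*√10)*√(3*I) = (√127 - 16*√10)*(√3*√I) = √3*√I*(√127 - 16*√10)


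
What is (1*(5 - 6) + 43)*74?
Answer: 3108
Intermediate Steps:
(1*(5 - 6) + 43)*74 = (1*(-1) + 43)*74 = (-1 + 43)*74 = 42*74 = 3108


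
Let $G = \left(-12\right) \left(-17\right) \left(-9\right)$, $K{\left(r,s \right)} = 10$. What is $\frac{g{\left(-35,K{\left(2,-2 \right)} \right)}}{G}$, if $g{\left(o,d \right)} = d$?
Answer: $- \frac{5}{918} \approx -0.0054466$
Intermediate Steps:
$G = -1836$ ($G = 204 \left(-9\right) = -1836$)
$\frac{g{\left(-35,K{\left(2,-2 \right)} \right)}}{G} = \frac{10}{-1836} = 10 \left(- \frac{1}{1836}\right) = - \frac{5}{918}$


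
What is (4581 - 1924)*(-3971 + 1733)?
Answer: -5946366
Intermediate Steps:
(4581 - 1924)*(-3971 + 1733) = 2657*(-2238) = -5946366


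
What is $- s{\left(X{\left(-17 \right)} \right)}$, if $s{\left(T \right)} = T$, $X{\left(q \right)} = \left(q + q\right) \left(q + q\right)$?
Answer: $-1156$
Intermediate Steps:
$X{\left(q \right)} = 4 q^{2}$ ($X{\left(q \right)} = 2 q 2 q = 4 q^{2}$)
$- s{\left(X{\left(-17 \right)} \right)} = - 4 \left(-17\right)^{2} = - 4 \cdot 289 = \left(-1\right) 1156 = -1156$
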